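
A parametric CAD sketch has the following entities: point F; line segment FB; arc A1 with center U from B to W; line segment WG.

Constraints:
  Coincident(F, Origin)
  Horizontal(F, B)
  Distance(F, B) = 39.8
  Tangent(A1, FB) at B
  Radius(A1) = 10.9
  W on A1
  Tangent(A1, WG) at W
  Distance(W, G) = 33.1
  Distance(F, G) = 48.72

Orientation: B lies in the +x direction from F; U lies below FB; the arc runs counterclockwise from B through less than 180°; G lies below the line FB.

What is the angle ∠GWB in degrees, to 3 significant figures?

139°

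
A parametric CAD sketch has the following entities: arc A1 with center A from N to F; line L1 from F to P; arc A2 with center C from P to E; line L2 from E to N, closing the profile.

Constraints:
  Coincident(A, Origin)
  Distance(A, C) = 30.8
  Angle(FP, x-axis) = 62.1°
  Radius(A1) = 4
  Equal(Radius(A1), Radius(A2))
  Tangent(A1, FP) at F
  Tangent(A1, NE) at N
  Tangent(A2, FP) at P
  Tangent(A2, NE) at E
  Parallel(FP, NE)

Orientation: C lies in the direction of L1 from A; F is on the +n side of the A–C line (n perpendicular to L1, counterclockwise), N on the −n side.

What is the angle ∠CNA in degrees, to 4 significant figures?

82.60°

The slot axis is L1's direction at 62.1°, so u = (cos 62.1°, sin 62.1°) = (0.4679, 0.8838) and n = (−sin 62.1°, cos 62.1°) = (-0.8838, 0.4679). A is at the origin and C lies 30.8 along u from A, so C = 30.8·u = (14.41, 27.22). Tangency of A1 to both parallel lines with radius 4.0 puts F and N at A ± 4.0·n: F = (-3.535, 1.872), N = (3.535, -1.872). Then cos ∠CNA = NC·NA / (|NC||NA|), giving 82.60°.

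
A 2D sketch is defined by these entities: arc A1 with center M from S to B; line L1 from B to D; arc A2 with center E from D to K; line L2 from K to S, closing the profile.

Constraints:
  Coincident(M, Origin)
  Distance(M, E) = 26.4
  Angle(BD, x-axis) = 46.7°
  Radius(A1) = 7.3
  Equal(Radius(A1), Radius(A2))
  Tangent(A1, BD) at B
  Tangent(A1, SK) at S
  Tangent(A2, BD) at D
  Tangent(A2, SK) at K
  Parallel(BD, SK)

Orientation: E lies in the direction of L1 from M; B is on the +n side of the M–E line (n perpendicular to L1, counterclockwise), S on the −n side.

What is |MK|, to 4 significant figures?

27.39

The slot axis is L1's direction at 46.7°, so u = (cos 46.7°, sin 46.7°) = (0.6858, 0.7278) and n = (−sin 46.7°, cos 46.7°) = (-0.7278, 0.6858). M is at the origin and E lies 26.4 along u from M, so E = 26.4·u = (18.11, 19.21). Tangency of A1 to both parallel lines with radius 7.3 puts B and S at M ± 7.3·n: B = (-5.313, 5.006), S = (5.313, -5.006). Equal radii place D and K the same way about E: D = E + 7.3·n = (12.79, 24.22), K = E − 7.3·n = (23.42, 14.21). Then |MK| = |K − M| = 27.39.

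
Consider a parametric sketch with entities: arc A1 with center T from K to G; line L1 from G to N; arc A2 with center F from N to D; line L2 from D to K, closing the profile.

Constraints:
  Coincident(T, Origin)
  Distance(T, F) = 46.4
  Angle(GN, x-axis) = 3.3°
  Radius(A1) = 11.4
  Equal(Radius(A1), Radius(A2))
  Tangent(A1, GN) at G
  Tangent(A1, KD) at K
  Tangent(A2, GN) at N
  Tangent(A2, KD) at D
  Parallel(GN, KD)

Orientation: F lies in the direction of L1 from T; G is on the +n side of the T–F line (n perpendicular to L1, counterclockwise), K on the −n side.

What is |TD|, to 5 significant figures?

47.780

Tangency of A1 to both parallel lines with radius 11.4 puts G and K at T ± 11.4·n: G = (-0.65623, 11.381), K = (0.65623, -11.381). Equal radii place N and D the same way about F: N = F + 11.4·n = (45.667, 14.052), D = F − 11.4·n = (46.979, -8.7101). Then |TD| = |D − T| = 47.780.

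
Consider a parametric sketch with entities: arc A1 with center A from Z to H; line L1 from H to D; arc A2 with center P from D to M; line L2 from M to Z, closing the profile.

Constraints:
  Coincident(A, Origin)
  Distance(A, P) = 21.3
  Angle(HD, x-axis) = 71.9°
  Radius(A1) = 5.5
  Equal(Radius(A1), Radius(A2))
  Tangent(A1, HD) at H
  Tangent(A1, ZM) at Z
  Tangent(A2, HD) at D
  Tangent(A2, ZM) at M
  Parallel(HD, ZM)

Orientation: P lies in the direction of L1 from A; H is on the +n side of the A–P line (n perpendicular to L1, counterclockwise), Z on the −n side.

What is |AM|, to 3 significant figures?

22.0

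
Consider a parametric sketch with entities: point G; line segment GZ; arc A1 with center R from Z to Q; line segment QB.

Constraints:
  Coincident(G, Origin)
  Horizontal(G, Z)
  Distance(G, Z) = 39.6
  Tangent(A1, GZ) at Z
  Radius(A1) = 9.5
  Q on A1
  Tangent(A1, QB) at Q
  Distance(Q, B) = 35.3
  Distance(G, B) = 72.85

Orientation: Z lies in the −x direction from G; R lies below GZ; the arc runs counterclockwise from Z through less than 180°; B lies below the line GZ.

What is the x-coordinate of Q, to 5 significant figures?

-48.383

Checks: |RQ| = 9.500 ✓; ∠(RQ, QB) = 90.00° ✓; |QB| = 35.30 ✓; |GB| = 72.85 ✓.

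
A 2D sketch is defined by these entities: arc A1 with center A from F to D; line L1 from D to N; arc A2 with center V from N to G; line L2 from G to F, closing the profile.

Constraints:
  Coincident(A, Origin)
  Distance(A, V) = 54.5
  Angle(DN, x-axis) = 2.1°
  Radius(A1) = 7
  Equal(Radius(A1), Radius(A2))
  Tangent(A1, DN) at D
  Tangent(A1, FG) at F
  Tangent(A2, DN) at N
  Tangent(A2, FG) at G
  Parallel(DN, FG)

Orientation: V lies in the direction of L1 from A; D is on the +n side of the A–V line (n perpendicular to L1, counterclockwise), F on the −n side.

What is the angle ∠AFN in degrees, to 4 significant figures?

75.59°

The slot axis is L1's direction at 2.1°, so u = (cos 2.1°, sin 2.1°) = (0.9993, 0.03664) and n = (−sin 2.1°, cos 2.1°) = (-0.03664, 0.9993). A is at the origin and V lies 54.5 along u from A, so V = 54.5·u = (54.46, 1.997). Tangency of A1 to both parallel lines with radius 7.0 puts D and F at A ± 7.0·n: D = (-0.2565, 6.995), F = (0.2565, -6.995). Equal radii place N and G the same way about V: N = V + 7.0·n = (54.21, 8.992), G = V − 7.0·n = (54.72, -4.998). Then cos ∠AFN = FA·FN / (|FA||FN|), giving 75.59°.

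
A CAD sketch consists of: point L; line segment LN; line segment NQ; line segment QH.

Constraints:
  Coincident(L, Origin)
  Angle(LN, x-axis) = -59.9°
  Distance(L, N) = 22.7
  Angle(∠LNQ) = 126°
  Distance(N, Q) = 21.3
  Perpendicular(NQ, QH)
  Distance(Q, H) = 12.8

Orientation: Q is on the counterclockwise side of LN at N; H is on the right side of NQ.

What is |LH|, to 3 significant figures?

46.6

L is at the origin; LN runs at -59.9° with length 22.7, so N = 22.7·(cos -59.9°, sin -59.9°) = (11.4, -19.6). ∠LNQ = 126.0°, so NQ runs at -59.9° + (180° − 126.0°) = -5.90° from the x-axis; with |NQ| = 21.3, Q = N + 21.3·(cos -5.90°, sin -5.90°) = (32.6, -21.8). NQ ⟂ QH; with |QH| = 12.8 on the right of NQ, H = Q + 12.8·(-0.103, -0.995) = (31.3, -34.6). Then |LH| = |H − L| = 46.6.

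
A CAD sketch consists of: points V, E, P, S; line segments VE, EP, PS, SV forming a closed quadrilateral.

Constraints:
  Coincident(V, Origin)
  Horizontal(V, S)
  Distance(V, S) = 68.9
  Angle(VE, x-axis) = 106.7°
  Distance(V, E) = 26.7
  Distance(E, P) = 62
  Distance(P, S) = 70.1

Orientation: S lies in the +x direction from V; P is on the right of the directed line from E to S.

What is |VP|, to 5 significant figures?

35.335

Checks: |EP| = 62.00 ✓; |PS| = 70.10 ✓.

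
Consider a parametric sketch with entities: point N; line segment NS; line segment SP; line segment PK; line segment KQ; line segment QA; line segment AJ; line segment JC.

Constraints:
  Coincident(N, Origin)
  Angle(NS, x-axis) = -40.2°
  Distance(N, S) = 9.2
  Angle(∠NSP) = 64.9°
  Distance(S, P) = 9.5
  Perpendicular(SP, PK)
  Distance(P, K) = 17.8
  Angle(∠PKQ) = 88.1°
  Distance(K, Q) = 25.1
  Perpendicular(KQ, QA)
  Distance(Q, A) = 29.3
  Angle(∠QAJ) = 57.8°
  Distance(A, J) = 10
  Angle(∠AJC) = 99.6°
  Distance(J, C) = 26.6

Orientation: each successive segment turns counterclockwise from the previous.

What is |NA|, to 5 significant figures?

27.735

N is at the origin; NS runs at -40.2° with length 9.2, so S = (7.0269, -5.9382). ∠NSP = 64.9° gives SP at 74.900° from the x-axis; with |SP| = 9.5, P = (9.5017, 3.2338). SP ⟂ PK, so PK runs at 164.90°; with |PK| = 17.8, K = (-7.6837, 7.8708). ∠PKQ = 88.1° gives KQ at -103.20° from the x-axis; with |KQ| = 25.1, Q = (-13.415, -16.566). KQ ⟂ QA, so QA runs at -13.200°; with |QA| = 29.3, A = (15.111, -23.257). Then |NA| = |A − N| = 27.735.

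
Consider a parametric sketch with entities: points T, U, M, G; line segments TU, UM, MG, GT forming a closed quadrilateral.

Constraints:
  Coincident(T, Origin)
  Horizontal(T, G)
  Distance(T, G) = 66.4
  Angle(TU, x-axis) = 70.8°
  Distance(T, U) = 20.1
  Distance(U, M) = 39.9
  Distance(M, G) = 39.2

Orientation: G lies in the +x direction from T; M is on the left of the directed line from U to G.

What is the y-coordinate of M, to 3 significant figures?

32.3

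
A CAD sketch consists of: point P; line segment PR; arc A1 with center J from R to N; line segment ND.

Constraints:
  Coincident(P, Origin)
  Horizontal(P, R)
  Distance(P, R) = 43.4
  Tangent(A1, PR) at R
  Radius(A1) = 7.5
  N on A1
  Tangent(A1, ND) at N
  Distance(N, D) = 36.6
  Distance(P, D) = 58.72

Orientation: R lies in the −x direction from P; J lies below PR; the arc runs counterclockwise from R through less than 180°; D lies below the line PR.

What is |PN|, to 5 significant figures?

51.453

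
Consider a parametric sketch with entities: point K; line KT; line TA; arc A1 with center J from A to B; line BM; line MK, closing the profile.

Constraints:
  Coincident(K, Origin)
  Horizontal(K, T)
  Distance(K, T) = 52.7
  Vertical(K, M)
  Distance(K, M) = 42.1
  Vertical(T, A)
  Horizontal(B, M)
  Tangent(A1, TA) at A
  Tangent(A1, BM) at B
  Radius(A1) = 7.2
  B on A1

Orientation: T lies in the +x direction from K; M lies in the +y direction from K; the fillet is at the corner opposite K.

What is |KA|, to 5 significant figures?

63.208

K is at the origin; K and T share the same y with |KT| = 52.7 and T on the +x side, so T = (52.700, 0.0000). K and M share the same x with |KM| = 42.1 and M on the +y side, so M = (0.0000, 42.100). The virtual corner opposite K is at (52.700, 42.100). Tangency of A1 to TA means the radius JA is perpendicular to TA and A1 meets BM tangentially, so JB is at right angles to BM, with radius 7.2, so the center J sits 7.2 in from both sides at J = (45.500, 34.900). That places the tangent points at A = (52.700, 34.900) on TA and B = (45.500, 42.100) on BM. Then |KA| = |A − K| = 63.208.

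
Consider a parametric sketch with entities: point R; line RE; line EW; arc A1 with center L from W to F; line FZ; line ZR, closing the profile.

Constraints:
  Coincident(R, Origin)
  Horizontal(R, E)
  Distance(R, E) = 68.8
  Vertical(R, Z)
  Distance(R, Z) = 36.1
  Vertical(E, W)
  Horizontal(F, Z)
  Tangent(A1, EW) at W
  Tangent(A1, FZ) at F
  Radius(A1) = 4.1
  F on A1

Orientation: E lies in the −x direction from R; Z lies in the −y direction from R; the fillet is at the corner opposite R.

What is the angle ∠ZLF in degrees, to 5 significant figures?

86.374°

R is at the origin; R and E share the same y with |RE| = 68.8 and E on the −x side, so E = (-68.800, 0.0000). RZ is vertical with |RZ| = 36.1 and Z on the −y side, so Z = (0.0000, -36.100). The virtual corner opposite R is at (-68.800, -36.100). A1 meets EW tangentially, so LW is at right angles to EW and tangency of A1 to FZ means the radius LF is perpendicular to FZ, with radius 4.1, so the center L sits 4.1 in from both sides at L = (-64.700, -32.000). That places the tangent points at W = (-68.800, -32.000) on EW and F = (-64.700, -36.100) on FZ. Then cos ∠ZLF = LZ·LF / (|LZ||LF|), giving 86.374°.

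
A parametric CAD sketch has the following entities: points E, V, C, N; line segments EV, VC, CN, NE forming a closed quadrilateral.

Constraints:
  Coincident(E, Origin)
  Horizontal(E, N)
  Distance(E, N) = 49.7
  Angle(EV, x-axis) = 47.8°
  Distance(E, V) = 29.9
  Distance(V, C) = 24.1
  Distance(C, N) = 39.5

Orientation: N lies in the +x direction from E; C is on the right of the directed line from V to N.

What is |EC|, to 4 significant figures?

10.20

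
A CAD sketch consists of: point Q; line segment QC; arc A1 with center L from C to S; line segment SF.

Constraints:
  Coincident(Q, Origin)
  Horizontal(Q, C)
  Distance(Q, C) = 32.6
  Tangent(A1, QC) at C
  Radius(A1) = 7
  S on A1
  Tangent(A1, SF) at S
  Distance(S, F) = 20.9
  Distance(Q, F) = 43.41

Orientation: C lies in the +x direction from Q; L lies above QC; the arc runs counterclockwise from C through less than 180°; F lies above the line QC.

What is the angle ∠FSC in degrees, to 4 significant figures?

125.3°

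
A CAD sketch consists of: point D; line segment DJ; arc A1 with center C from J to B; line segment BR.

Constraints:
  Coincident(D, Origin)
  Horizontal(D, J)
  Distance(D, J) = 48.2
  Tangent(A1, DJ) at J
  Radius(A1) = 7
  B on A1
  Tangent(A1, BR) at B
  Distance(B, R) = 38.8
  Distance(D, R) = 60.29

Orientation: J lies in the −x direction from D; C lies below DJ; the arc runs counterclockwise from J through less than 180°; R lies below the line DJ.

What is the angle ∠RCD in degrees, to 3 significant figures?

85.6°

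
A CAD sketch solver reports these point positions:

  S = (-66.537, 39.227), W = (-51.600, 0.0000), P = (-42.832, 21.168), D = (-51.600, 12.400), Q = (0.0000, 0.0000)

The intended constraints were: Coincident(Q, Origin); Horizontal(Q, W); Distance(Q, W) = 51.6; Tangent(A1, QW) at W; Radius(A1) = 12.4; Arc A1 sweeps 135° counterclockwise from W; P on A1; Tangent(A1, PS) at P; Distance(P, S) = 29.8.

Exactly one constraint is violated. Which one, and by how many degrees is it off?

Tangent(A1, PS) at P — off by 7.70°.

Q = (0.00, 0.00) ✓; Q.y = 0.00, W.y = 0.00 ✓; |QW| = 51.60 ✓; ∠(DW, WQ) = 90.00° ✓; |DW| = 12.40 ✓; bearing(D→P) − bearing(D→W) = 135.0° ✓; |DP| = 12.40 ✓; ∠(DP, PS) = 82.30° ✗; |PS| = 29.80 ✓.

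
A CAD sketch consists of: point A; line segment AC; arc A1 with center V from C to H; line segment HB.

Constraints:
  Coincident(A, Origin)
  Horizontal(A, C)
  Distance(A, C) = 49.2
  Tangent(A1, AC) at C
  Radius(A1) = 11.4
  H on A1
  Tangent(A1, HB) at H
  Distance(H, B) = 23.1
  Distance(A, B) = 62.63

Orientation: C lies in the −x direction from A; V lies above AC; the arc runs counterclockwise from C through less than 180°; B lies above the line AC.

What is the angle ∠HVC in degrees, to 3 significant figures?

119°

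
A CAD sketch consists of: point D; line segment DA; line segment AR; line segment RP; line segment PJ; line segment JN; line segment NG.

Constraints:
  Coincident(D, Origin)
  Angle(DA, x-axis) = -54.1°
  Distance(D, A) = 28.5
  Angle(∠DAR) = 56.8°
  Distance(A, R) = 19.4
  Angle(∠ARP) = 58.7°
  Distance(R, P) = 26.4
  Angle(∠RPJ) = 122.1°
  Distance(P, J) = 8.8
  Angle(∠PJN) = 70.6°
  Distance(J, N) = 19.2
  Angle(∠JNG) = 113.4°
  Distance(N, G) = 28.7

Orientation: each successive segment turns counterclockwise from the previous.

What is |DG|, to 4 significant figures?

27.02

∠PJN = 70.6° gives JN at -2.300° from the x-axis; with |JN| = 19.2, N = (13.60, -18.68). ∠JNG = 113.4° gives NG at 64.30° from the x-axis; with |NG| = 28.7, G = (26.04, 7.186). Then |DG| = |G − D| = 27.02.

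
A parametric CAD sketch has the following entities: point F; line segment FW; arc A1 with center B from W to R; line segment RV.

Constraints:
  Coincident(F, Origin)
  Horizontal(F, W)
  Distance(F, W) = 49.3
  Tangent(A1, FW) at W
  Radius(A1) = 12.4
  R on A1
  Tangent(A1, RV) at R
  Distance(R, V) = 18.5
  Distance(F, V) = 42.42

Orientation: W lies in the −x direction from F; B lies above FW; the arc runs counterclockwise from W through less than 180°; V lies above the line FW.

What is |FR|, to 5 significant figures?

38.436

Checks: |BW| = 12.40 ✓; |BR| = 12.40 ✓; ∠(BR, RV) = 90.00° ✓; |RV| = 18.50 ✓; |FV| = 42.42 ✓.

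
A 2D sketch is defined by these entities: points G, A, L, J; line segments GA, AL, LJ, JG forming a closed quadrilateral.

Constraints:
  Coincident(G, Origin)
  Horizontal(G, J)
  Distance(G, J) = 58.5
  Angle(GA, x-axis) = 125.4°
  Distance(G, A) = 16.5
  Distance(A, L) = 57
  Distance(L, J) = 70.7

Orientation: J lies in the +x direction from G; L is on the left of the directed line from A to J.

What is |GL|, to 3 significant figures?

64.7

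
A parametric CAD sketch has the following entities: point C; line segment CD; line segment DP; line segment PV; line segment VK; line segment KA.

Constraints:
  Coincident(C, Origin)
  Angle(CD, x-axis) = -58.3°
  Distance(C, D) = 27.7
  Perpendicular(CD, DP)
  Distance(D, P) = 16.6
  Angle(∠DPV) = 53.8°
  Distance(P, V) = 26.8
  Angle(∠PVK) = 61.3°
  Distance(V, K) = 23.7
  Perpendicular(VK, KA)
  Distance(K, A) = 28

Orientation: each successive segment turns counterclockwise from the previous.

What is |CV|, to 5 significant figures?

6.1223

C is at the origin; CD runs at -58.3° with length 27.7, so D = (14.556, -23.567). CD ⟂ DP, so DP runs at 31.700°; with |DP| = 16.6, P = (28.679, -14.845). ∠DPV = 53.8° gives PV at 157.90° from the x-axis; with |PV| = 26.8, V = (3.8481, -4.7618). Then |CV| = |V − C| = 6.1223.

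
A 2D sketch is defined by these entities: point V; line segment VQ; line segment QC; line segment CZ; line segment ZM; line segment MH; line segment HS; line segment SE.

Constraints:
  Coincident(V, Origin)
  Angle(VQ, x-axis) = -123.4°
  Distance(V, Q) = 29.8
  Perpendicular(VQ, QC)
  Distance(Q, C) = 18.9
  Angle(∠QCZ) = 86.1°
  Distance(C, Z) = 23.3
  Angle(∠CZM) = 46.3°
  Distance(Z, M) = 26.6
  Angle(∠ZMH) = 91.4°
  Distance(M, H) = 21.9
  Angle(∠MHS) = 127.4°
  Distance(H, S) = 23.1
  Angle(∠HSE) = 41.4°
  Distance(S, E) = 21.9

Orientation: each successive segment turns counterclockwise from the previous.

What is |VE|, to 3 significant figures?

32.6

∠MHS = 127.4° gives HS at -24.6° from the x-axis; with |HS| = 23.1, S = (10.9, -52.5). ∠HSE = 41.4° gives SE at 114° from the x-axis; with |SE| = 21.9, E = (2.01, -32.5). Then |VE| = |E − V| = 32.6.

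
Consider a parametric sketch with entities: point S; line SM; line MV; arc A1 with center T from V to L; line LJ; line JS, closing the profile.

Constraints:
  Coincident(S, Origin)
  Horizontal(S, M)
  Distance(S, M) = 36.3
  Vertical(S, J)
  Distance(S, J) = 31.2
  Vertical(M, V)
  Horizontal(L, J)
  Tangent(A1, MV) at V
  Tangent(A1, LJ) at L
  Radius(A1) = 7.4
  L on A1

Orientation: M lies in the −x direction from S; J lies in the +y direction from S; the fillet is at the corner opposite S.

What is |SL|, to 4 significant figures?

42.53

S is at the origin; S and M share the same y with |SM| = 36.3 and M on the −x side, so M = (-36.30, 0.000). S and J share the same x with |SJ| = 31.2 and J on the +y side, so J = (0.000, 31.20). The virtual corner opposite S is at (-36.30, 31.20). Tangency of A1 to MV means the radius TV is perpendicular to MV and the tangent condition forces TL to be normal to LJ, with radius 7.4, so the center T sits 7.4 in from both sides at T = (-28.90, 23.80). That places the tangent points at V = (-36.30, 23.80) on MV and L = (-28.90, 31.20) on LJ. Then |SL| = |L − S| = 42.53.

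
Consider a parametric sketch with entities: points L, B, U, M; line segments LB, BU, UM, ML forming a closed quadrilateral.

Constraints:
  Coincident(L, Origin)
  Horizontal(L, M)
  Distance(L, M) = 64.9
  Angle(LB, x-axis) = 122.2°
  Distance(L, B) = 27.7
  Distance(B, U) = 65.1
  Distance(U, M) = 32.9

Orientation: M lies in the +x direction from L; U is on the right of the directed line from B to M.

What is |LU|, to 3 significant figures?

40.1

Checks: |BU| = 65.10 ✓; |UM| = 32.90 ✓.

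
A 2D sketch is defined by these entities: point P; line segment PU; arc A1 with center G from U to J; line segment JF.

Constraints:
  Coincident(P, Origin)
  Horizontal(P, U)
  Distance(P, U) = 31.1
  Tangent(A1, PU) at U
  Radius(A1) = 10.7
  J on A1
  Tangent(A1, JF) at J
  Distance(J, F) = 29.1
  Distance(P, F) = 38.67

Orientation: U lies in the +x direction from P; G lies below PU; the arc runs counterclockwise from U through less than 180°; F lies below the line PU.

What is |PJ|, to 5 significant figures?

22.241

Checks: |GJ| = 10.70 ✓; ∠(GJ, JF) = 90.00° ✓; |JF| = 29.10 ✓; |PF| = 38.67 ✓.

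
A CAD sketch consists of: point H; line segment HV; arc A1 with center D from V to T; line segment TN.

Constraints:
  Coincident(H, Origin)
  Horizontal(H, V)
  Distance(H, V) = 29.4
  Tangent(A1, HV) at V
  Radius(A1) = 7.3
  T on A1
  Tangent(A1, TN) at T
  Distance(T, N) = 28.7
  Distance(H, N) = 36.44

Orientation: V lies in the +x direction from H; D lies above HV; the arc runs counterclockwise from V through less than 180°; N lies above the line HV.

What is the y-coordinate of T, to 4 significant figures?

12.31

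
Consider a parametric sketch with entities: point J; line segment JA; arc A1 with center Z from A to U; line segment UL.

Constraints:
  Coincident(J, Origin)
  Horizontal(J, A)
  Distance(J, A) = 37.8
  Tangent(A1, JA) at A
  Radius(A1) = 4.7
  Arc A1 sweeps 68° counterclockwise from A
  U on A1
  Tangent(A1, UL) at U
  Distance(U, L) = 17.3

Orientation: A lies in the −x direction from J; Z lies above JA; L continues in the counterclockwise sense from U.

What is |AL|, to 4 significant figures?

21.86

J is at the origin; J and A share the same y with |JA| = 37.8 and A on the −x side, so A = (-37.80, 0.000). Tangency of A1 to JA means the radius ZA is perpendicular to JA, so Z = A + (0, 4.7) = (-37.80, 4.700). On A1, A sits at bearing -90° from Z; a 68° counterclockwise sweep puts U at bearing -22°, so U = Z + 4.7·(cos -22°, sin -22°) = (-33.44, 2.939). Since A1 is tangent to UL there, ZU ⟂ UL, so UL runs along (−sin -22°, cos -22°); with |UL| = 17.3, L = (-26.96, 18.98). Then |AL| = |L − A| = 21.86.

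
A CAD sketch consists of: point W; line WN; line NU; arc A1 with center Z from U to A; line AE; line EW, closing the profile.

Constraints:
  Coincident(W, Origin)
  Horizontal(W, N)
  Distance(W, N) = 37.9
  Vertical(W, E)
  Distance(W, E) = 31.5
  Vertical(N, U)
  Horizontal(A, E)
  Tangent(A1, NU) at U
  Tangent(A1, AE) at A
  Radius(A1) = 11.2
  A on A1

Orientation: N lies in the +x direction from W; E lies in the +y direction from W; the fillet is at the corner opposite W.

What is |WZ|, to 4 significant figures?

33.54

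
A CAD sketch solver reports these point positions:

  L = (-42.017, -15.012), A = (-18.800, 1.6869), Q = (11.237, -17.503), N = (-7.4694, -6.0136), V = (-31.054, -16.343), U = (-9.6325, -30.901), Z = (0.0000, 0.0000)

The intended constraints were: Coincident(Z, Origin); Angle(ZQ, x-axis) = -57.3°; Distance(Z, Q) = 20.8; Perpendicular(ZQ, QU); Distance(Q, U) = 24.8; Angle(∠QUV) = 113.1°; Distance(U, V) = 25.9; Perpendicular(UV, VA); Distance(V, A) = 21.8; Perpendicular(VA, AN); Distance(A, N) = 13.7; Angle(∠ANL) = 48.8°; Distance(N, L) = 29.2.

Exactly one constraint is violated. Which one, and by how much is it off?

Distance(N, L) = 29.2 — off by 6.50.

Z = (0.00, 0.00) ✓; ZQ at -57.30° ✓; |ZQ| = 20.80 ✓; ∠(ZQ, QU) = 90.00° ✓; |QU| = 24.80 ✓; ∠QUV = 113.1° ✓; |UV| = 25.90 ✓; ∠(UV, VA) = 90.00° ✓; |VA| = 21.80 ✓; ∠(VA, AN) = 90.00° ✓; |AN| = 13.70 ✓; ∠ANL = 48.80° ✓; |NL| = 35.70 ✗.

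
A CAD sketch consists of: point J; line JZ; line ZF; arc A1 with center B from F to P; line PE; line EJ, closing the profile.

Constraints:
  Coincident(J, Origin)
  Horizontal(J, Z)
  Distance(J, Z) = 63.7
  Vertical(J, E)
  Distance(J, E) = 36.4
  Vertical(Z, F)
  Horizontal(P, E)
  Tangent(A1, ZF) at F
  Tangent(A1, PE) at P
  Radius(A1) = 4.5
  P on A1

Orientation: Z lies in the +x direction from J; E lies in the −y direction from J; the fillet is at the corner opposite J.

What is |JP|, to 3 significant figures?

69.5

The virtual corner opposite J is at (63.7, -36.4). The tangent condition forces BF to be normal to ZF and A1 meets PE tangentially, so BP is at right angles to PE, with radius 4.5, so the center B sits 4.5 in from both sides at B = (59.2, -31.9). That places the tangent points at F = (63.7, -31.9) on ZF and P = (59.2, -36.4) on PE. Then |JP| = |P − J| = 69.5.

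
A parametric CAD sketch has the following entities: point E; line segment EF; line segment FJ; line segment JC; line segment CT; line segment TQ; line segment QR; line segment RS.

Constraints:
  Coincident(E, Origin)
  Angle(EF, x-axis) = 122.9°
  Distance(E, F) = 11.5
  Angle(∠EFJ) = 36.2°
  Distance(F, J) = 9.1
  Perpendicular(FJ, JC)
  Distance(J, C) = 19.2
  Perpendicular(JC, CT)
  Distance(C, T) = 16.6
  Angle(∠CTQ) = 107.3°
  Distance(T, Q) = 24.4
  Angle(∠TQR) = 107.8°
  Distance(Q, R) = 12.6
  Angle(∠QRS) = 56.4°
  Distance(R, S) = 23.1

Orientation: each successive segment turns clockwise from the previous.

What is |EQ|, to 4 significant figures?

26.39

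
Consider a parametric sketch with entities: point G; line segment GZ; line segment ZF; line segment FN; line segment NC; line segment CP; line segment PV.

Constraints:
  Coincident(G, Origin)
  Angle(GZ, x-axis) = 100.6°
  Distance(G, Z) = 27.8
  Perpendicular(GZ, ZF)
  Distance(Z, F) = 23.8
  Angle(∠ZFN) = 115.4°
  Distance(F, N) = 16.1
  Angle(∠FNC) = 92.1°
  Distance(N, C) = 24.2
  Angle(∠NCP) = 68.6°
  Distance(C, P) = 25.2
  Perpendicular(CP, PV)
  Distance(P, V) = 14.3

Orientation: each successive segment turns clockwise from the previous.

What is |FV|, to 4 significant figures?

3.138

G is at the origin; GZ runs at 100.6° with length 27.8, so Z = (-5.114, 27.33). GZ is perpendicular to ZF, so ZF runs at 10.60°; with |ZF| = 23.8, F = (18.28, 31.70). ∠ZFN = 115.4° gives FN at -54.00° from the x-axis; with |FN| = 16.1, N = (27.74, 18.68). ∠FNC = 92.1° gives NC at -141.9° from the x-axis; with |NC| = 24.2, C = (8.700, 3.746). ∠NCP = 68.6° gives CP at 106.7° from the x-axis; with |CP| = 25.2, P = (1.458, 27.88). CP ⟂ PV, so PV runs at 16.70°; with |PV| = 14.3, V = (15.15, 31.99). Then |FV| = |V − F| = 3.138.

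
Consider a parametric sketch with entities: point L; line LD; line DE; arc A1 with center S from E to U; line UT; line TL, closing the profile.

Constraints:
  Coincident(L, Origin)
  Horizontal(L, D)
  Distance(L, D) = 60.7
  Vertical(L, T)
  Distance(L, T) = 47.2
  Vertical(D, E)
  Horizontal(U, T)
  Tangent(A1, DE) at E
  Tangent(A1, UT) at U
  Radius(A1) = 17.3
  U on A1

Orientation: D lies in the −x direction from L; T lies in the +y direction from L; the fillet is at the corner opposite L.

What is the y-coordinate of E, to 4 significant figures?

29.90

L is at the origin; LD is horizontal with |LD| = 60.7 and D on the −x side, so D = (-60.70, 0.000). L and T share the same x with |LT| = 47.2 and T on the +y side, so T = (0.000, 47.20). The virtual corner opposite L is at (-60.70, 47.20). Tangency of A1 to DE means the radius SE is perpendicular to DE and tangency of A1 to UT means the radius SU is perpendicular to UT, with radius 17.3, so the center S sits 17.3 in from both sides at S = (-43.40, 29.90). That places the tangent points at E = (-60.70, 29.90) on DE and U = (-43.40, 47.20) on UT. So E.y = 29.90.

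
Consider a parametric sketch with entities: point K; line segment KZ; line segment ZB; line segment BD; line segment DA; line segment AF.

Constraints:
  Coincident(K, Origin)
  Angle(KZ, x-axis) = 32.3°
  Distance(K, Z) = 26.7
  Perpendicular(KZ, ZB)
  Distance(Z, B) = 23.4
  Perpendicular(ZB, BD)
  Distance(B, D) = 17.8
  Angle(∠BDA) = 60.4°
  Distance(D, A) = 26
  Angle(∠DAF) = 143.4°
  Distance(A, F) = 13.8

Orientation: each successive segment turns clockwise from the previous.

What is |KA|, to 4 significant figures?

21.76

ZB ⟂ BD, so BD runs at -147.7°; with |BD| = 17.8, D = (20.03, -15.02). ∠BDA = 60.4° gives DA at 92.70° from the x-axis; with |DA| = 26.0, A = (18.80, 10.95). Then |KA| = |A − K| = 21.76.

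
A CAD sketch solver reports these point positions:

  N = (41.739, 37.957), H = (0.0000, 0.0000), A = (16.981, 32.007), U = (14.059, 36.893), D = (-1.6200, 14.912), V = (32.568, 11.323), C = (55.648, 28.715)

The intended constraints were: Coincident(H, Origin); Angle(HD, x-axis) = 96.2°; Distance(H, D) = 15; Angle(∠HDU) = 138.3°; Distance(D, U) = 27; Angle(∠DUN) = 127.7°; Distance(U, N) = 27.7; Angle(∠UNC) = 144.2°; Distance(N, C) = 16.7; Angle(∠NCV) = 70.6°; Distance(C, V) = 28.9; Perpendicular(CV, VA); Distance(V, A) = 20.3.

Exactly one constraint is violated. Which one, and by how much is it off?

Distance(V, A) = 20.3 — off by 5.60.

H = (0.00, 0.00) ✓; HD at 96.20° ✓; |HD| = 15.00 ✓; ∠HDU = 138.3° ✓; |DU| = 27.00 ✓; ∠DUN = 127.7° ✓; |UN| = 27.70 ✓; ∠UNC = 144.2° ✓; |NC| = 16.70 ✓; ∠NCV = 70.60° ✓; |CV| = 28.90 ✓; ∠(CV, VA) = 90.00° ✓; |VA| = 25.90 ✗.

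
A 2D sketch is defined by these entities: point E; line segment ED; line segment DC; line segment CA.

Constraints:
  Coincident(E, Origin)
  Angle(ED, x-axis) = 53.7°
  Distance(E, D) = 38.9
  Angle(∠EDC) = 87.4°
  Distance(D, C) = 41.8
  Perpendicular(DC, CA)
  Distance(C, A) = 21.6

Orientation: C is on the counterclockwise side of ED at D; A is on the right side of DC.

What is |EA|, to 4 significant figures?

72.51

E is at the origin; ED runs at 53.7° with length 38.9, so D = 38.9·(cos 53.7°, sin 53.7°) = (23.03, 31.35). ∠EDC = 87.4°, so DC runs at 53.7° + (180° − 87.4°) = 146.3° from the x-axis; with |DC| = 41.8, C = D + 41.8·(cos 146.3°, sin 146.3°) = (-11.75, 54.54). The perpendicularity gives CA at right angles to DC; with |CA| = 21.6 on the right of DC, A = C + 21.6·(0.5548, 0.8320) = (0.2383, 72.51). Then |EA| = |A − E| = 72.51.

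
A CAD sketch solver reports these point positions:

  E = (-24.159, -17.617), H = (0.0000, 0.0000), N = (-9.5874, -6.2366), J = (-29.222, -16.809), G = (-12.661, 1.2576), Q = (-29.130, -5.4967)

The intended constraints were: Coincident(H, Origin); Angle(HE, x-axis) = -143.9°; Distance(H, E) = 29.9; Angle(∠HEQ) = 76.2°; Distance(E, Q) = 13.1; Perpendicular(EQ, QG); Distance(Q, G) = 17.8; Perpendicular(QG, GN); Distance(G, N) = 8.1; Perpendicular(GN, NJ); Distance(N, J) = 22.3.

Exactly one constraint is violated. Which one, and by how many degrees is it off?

Perpendicular(GN, NJ) — off by 6.00°.

H = (0.00, 0.00) ✓; HE at -143.9° ✓; |HE| = 29.90 ✓; ∠HEQ = 76.20° ✓; |EQ| = 13.10 ✓; ∠(EQ, QG) = 90.00° ✓; |QG| = 17.80 ✓; ∠(QG, GN) = 90.00° ✓; |GN| = 8.100 ✓; ∠(GN, NJ) = 84.00° ✗; |NJ| = 22.30 ✓.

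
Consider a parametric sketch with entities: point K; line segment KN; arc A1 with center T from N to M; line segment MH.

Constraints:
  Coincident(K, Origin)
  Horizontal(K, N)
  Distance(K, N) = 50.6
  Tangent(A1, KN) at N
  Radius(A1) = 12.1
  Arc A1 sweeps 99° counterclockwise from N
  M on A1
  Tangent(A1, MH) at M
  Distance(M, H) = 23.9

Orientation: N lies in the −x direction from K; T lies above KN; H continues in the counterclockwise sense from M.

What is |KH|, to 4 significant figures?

56.66

On A1, N sits at bearing -90° from T; a 99° counterclockwise sweep puts M at bearing 9°, so M = T + 12.1·(cos 9°, sin 9°) = (-38.65, 13.99). A1 meets MH tangentially, so TM is at right angles to MH, so MH runs along (−sin 9°, cos 9°); with |MH| = 23.9, H = (-42.39, 37.60). Then |KH| = |H − K| = 56.66.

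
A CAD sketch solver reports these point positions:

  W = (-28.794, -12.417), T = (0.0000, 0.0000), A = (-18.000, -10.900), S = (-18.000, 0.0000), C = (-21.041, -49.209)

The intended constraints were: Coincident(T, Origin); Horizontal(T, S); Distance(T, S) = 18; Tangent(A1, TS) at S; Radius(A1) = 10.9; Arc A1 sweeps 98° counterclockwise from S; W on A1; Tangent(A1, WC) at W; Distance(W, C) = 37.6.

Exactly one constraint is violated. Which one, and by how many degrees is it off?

Tangent(A1, WC) at W — off by 3.90°.

T = (0.00, 0.00) ✓; T.y = 0.00, S.y = 0.00 ✓; |TS| = 18.00 ✓; ∠(AS, ST) = 90.00° ✓; |AS| = 10.90 ✓; bearing(A→W) − bearing(A→S) = 98.00° ✓; |AW| = 10.90 ✓; ∠(AW, WC) = 86.10° ✗; |WC| = 37.60 ✓.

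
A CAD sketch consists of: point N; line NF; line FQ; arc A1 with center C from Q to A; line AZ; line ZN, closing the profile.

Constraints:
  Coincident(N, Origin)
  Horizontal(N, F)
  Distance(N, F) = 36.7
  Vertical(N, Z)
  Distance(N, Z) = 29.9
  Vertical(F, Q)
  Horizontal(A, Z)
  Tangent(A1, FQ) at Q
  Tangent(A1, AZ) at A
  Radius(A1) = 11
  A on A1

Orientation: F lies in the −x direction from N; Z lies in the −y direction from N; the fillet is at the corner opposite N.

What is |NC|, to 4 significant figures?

31.90

N is at the origin; NF is horizontal with |NF| = 36.7 and F on the −x side, so F = (-36.70, 0.000). NZ is vertical with |NZ| = 29.9 and Z on the −y side, so Z = (0.000, -29.90). The virtual corner opposite N is at (-36.70, -29.90). The tangent condition forces CQ to be normal to FQ and A1 meets AZ tangentially, so CA is at right angles to AZ, with radius 11.0, so the center C sits 11.0 in from both sides at C = (-25.70, -18.90). Then |NC| = |C − N| = 31.90.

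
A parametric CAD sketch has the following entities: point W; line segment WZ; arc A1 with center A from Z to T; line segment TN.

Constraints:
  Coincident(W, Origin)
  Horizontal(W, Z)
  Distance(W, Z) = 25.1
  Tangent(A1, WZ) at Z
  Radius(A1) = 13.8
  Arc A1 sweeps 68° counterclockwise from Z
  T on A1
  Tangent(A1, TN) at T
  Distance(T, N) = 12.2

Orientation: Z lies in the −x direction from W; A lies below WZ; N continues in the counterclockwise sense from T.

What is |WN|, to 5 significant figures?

46.915

On A1, Z sits at bearing 90° from A; a 68° counterclockwise sweep puts T at bearing 158°, so T = A + 13.8·(cos 158°, sin 158°) = (-37.895, -8.6304). The tangent condition forces AT to be normal to TN, so TN runs along (−sin 158°, cos 158°); with |TN| = 12.2, N = (-42.465, -19.942). Then |WN| = |N − W| = 46.915.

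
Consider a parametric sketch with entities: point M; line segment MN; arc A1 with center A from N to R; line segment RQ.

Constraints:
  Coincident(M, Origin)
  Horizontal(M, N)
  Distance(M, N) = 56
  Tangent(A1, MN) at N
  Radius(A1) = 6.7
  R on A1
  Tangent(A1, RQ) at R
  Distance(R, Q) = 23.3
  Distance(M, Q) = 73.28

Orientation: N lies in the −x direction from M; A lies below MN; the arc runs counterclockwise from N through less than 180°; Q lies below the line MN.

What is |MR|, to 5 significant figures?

62.744

M is at the origin; M and N share the same y with |MN| = 56.0 and N on the −x side, so N = (-56.000, 0.0000). The tangent condition forces AN to be normal to MN, so A = N + (0, -6.7) = (-56.000, -6.7000). Since AR ⟂ RQ (tangency), |AQ| = √(6.7² + 23.3²) = 24.244 regardless of where R sits on A1. So Q lies on both circle(M, 73.28) and circle(A, 24.244); the below-MN intersection is Q = (-67.761, -27.901). R is the foot of the tangent from Q: R = (-62.529, -5.1956).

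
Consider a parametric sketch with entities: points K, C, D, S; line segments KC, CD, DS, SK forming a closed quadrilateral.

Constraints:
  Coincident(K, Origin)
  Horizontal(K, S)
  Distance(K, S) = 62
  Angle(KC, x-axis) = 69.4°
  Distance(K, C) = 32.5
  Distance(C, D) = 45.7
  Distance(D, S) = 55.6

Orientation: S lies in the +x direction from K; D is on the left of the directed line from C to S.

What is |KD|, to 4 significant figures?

74.11

K is at the origin; K and S share the same y with |KS| = 62.0 and S in +x, so S = (62.0, 0). KC runs at 69.4° with |KC| = 32.5, so C = (11.43, 30.42). D is determined by |CD| = 45.7 and |DS| = 55.6 together: it lies at the intersection of circle(C, 45.7) and circle(S, 55.6). With |CS| = 59.01, the foot of the radical line on CS is 21.01 from C and the perpendicular offset is √(45.7² − 21.01²) = 40.58. Taking the left-of-CS solution: D = (50.36, 54.37).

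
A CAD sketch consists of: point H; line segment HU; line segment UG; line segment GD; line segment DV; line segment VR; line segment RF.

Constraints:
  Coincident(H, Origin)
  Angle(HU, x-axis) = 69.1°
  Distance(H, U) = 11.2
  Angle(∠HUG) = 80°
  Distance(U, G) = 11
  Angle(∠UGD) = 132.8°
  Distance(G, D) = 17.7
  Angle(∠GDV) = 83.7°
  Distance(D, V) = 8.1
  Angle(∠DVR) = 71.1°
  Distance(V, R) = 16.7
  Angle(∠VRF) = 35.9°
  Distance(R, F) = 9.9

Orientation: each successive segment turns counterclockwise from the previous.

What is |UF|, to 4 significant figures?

20.92

H is at the origin; HU runs at 69.1° with length 11.2, so U = (3.995, 10.46). ∠HUG = 80.0° gives UG at 169.1° from the x-axis; with |UG| = 11.0, G = (-6.806, 12.54). ∠UGD = 132.8° gives GD at -143.7° from the x-axis; with |GD| = 17.7, D = (-21.07, 2.065). ∠GDV = 83.7° gives DV at -47.40° from the x-axis; with |DV| = 8.1, V = (-15.59, -3.898). ∠DVR = 71.1° gives VR at 61.50° from the x-axis; with |VR| = 16.7, R = (-7.620, 10.78). ∠VRF = 35.9° gives RF at -154.4° from the x-axis; with |RF| = 9.9, F = (-16.55, 6.501). Then |UF| = |F − U| = 20.92.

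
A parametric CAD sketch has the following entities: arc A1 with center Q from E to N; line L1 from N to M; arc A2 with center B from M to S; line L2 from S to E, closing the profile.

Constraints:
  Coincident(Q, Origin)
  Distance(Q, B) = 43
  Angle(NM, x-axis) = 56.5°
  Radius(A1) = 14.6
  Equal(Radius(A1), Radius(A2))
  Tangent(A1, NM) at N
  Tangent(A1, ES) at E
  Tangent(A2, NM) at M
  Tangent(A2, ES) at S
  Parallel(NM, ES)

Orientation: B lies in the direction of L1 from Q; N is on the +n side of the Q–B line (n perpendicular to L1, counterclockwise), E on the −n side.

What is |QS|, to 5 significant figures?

45.411

Tangency of A1 to both parallel lines with radius 14.6 puts N and E at Q ± 14.6·n: N = (-12.175, 8.0583), E = (12.175, -8.0583). Equal radii place M and S the same way about B: M = B + 14.6·n = (11.559, 43.915), S = B − 14.6·n = (35.908, 27.799). Then |QS| = |S − Q| = 45.411.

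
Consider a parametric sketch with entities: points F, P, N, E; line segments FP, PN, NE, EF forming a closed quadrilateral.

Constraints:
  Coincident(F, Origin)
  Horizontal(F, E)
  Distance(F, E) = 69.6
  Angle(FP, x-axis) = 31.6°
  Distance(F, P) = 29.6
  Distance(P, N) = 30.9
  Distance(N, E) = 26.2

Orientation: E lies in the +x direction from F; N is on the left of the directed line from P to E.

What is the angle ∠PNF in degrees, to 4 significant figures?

9.500°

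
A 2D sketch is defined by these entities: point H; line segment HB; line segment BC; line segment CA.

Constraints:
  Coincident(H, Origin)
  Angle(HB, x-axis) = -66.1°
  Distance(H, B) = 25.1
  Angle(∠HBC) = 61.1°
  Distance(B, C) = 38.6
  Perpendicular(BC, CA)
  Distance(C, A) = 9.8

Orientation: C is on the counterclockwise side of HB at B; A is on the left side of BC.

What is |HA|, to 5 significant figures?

29.135

H is at the origin; HB runs at -66.1° with length 25.1, so B = 25.1·(cos -66.1°, sin -66.1°) = (10.169, -22.948). ∠HBC = 61.1°, so BC runs at -66.1° + (180° − 61.1°) = 52.800° from the x-axis; with |BC| = 38.6, C = B + 38.6·(cos 52.800°, sin 52.800°) = (33.507, 7.7983). BC ⟂ CA; with |CA| = 9.8 on the left of BC, A = C + 9.8·(-0.79653, 0.60460) = (25.701, 13.723). Then |HA| = |A − H| = 29.135.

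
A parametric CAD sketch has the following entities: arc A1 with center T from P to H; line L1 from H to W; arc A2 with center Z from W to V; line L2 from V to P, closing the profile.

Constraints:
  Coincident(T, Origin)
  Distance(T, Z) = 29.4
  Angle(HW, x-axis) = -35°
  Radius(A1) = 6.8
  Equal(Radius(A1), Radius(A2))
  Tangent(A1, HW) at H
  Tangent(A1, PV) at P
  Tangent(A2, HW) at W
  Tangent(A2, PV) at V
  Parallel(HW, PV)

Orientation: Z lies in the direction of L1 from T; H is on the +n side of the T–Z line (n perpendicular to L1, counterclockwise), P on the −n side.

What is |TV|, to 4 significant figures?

30.18

The slot axis is L1's direction at -35.0°, so u = (cos -35.0°, sin -35.0°) = (0.8192, -0.5736) and n = (−sin -35.0°, cos -35.0°) = (0.5736, 0.8192). T is at the origin and Z lies 29.4 along u from T, so Z = 29.4·u = (24.08, -16.86). Tangency of A1 to both parallel lines with radius 6.8 puts H and P at T ± 6.8·n: H = (3.900, 5.570), P = (-3.900, -5.570). Equal radii place W and V the same way about Z: W = Z + 6.8·n = (27.98, -11.29), V = Z − 6.8·n = (20.18, -22.43). Then |TV| = |V − T| = 30.18.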